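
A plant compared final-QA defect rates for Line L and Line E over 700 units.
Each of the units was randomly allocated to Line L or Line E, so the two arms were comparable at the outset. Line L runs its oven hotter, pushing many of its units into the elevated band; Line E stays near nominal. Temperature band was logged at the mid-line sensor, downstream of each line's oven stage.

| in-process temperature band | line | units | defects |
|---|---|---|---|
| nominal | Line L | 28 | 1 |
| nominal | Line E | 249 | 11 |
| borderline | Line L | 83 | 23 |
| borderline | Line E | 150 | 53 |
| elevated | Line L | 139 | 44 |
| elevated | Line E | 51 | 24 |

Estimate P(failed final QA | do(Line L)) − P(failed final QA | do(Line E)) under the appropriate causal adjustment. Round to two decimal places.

+0.08

Because the line influences in-process temperature band, in-process temperature band is a post-treatment mediator, not a confounder. Stratifying on it would bias the estimate; the causal effect is the crude pooled difference.
The causal difference is the pooled difference: 0.272 − 0.196 = +0.076.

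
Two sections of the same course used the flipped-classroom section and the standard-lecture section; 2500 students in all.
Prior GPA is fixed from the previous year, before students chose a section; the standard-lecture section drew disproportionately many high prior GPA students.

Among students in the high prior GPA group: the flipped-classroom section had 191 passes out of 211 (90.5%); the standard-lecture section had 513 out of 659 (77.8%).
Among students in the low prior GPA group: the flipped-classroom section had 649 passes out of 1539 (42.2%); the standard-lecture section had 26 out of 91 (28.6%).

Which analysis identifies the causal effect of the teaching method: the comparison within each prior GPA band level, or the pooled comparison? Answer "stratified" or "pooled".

Prior GPA band is set before the teaching method has any effect — it is not caused by the teaching method — and it independently drives the outcome. That makes it a confounder, so the causal comparison is within prior GPA band levels.
Within each level — high prior GPA: 90.5% vs 77.8%; low prior GPA: 42.2% vs 28.6% — the flipped-classroom section is higher every time.

stratified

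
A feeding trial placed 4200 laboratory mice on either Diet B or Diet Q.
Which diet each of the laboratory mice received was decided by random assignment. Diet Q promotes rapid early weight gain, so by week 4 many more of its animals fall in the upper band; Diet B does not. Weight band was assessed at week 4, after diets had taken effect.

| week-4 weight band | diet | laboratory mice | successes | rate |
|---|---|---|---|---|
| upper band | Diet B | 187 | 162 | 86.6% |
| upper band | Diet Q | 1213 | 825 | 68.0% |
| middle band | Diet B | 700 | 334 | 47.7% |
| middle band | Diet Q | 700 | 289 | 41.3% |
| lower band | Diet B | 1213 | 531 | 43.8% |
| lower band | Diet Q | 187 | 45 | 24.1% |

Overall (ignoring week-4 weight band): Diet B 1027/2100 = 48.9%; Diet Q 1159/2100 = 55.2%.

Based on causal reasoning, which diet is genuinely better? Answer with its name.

Week-4 weight band is downstream of the diet. One should not condition on a consequence of treatment, so the overall rates are the right comparison.
Pooled: Diet B 48.9% vs Diet Q 55.2%; Diet Q is higher overall.

Diet Q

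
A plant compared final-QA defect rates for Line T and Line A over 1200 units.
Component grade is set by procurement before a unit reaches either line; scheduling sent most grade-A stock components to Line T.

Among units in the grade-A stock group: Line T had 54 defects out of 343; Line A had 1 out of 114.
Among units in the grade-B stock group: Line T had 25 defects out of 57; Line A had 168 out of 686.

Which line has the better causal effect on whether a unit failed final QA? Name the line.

Line A is lower inside every component grade stratum but Line T is lower in aggregate. Whether to stratify depends on how component grade relates to the line.
Since component grade is a pre-existing factor (not a product of the line) and it affects the outcome on its own, it is a confounder. The stratified rates, not the pooled rate, identify the causal effect.
Within each level — grade-A stock: 15.7% vs 0.9%; grade-B stock: 43.9% vs 24.5% — Line A is lower every time.

Line A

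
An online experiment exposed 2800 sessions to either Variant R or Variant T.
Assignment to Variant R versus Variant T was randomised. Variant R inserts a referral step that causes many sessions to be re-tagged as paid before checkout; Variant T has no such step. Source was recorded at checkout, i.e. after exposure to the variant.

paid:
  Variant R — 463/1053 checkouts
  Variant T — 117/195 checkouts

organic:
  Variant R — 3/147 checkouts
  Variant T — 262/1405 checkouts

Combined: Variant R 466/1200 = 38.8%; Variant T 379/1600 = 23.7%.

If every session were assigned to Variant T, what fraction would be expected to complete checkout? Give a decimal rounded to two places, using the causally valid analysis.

Variant T is higher inside every traffic source stratum but Variant R is higher in aggregate. Whether to stratify depends on how traffic source relates to the variant.
Because the variant influences traffic source, traffic source is a post-treatment mediator, not a confounder. Stratifying on it would bias the estimate; the causal effect is the crude pooled difference.
So P(outcome | do(Variant T)) is just the pooled rate for Variant T: 379/1600 = 0.237.

0.24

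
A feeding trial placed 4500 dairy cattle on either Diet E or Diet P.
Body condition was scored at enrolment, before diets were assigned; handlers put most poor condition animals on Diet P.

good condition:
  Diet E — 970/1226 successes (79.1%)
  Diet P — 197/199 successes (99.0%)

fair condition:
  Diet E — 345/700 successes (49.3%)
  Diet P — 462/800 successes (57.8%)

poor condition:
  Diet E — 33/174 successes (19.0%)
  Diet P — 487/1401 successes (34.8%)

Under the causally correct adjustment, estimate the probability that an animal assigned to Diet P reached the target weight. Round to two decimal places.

0.63

Within every starting body condition level Diet P has the higher rate, yet pooled Diet E does — Simpson's reversal.
Nothing the diet does changes starting body condition; the imbalance is an allocation artefact. With starting body condition also predicting the outcome, the pooled figure is confounded, and the within-stratum comparison is the causal one.
Standardising Diet P to the population starting body condition mix: 0.317·197/199 + 0.333·462/800 + 0.350·487/1401 = 0.628.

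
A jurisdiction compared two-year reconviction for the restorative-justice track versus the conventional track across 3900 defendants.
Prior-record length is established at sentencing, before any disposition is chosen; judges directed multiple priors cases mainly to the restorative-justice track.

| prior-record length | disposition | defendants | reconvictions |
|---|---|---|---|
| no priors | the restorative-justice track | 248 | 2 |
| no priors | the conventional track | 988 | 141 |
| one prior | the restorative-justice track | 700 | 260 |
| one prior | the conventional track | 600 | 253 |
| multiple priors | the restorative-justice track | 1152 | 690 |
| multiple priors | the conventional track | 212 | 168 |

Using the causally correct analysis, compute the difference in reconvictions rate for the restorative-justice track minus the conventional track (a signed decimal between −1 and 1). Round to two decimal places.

Here prior-record length is a common cause — it drives both which disposition a case falls under and the outcome. The crude comparison mixes populations; the stratum-specific rates are the causally relevant ones.
Adjusting over the population distribution of prior-record length: 0.317·(0.008−0.143) + 0.333·(0.371−0.422) + 0.350·(0.599−0.792) = -0.127.

-0.13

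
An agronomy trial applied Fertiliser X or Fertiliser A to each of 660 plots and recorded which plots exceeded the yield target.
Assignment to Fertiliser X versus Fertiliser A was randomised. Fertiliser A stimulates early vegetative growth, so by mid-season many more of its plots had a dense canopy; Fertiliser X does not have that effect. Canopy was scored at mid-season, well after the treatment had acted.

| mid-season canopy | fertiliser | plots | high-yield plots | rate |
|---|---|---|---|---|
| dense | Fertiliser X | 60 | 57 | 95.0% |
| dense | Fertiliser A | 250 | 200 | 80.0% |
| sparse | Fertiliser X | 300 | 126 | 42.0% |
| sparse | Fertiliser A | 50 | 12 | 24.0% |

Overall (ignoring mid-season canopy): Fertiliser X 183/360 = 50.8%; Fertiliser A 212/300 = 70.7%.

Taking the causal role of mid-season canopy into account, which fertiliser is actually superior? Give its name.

The distribution of mid-season canopy is itself part of what the fertiliser does — it is an intermediate outcome. Holding it fixed would remove that part of the effect; the total effect is the pooled difference.
Pooled: Fertiliser X 50.8% vs Fertiliser A 70.7%; Fertiliser A is higher overall.

Fertiliser A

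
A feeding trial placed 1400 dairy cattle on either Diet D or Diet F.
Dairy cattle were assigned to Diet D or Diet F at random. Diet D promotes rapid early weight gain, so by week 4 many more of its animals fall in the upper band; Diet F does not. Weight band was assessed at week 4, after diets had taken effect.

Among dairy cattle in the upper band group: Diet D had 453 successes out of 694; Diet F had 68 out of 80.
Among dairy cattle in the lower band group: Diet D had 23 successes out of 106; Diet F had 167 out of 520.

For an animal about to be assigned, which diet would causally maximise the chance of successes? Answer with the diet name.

Week-4 weight band here is a post-treatment variable shaped by the diet; conditioning on it would introduce bias rather than remove it. The overall comparison is the causal one.
Pooled: Diet D 59.5% vs Diet F 39.2%; Diet D is higher overall.

Diet D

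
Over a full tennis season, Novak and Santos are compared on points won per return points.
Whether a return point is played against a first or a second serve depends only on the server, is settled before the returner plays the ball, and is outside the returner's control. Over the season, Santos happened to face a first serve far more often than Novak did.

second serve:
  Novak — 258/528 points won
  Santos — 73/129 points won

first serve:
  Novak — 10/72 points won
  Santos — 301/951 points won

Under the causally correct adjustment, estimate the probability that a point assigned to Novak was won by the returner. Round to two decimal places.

Serve type differs across players for reasons unrelated to any effect of the player itself, and it separately predicts the outcome — a classic confounder. We must compare within serve type levels.
Standardising Novak to the population serve type mix: 0.391·258/528 + 0.609·10/72 = 0.276.

0.28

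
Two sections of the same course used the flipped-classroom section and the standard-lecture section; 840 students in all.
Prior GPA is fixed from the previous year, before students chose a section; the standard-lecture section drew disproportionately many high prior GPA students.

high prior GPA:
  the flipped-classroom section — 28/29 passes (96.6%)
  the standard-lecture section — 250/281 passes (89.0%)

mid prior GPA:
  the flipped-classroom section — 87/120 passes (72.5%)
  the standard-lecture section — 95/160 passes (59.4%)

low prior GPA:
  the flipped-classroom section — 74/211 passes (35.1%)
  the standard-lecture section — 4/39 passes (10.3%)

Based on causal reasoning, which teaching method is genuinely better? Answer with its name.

The imbalance in prior GPA band arose from how students were allocated, not from anything the teaching method did; and prior GPA band independently affects the outcome. The pooled gap is confounded — condition on prior GPA band.
Within each level — high prior GPA: 96.6% vs 89.0%; mid prior GPA: 72.5% vs 59.4%; low prior GPA: 35.1% vs 10.3% — the flipped-classroom section is higher every time.

the flipped-classroom section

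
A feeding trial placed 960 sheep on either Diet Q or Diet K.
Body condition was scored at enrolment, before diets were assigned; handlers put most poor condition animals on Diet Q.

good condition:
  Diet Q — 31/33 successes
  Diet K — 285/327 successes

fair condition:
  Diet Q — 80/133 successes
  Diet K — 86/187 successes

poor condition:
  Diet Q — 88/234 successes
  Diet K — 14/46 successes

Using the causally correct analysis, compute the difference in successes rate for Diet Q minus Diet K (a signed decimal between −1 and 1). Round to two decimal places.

Here starting body condition is a common cause — it drives both which diet a case falls under and the outcome. The crude comparison mixes populations; the stratum-specific rates are the causally relevant ones.
Adjusting over the population distribution of starting body condition: 0.375·(0.939−0.872) + 0.333·(0.602−0.460) + 0.292·(0.376−0.304) = +0.094.

+0.09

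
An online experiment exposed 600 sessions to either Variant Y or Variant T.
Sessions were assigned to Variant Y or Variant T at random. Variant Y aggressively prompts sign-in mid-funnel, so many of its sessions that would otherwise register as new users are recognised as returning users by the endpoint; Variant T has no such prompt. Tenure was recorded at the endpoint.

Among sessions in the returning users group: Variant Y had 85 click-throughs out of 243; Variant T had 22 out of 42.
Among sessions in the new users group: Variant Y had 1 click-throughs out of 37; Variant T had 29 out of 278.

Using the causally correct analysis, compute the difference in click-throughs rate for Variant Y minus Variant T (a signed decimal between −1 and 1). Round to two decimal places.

Because the variant influences user tenure, user tenure is a post-treatment mediator, not a confounder. Stratifying on it would bias the estimate; the causal effect is the crude pooled difference.
The causal difference is the pooled difference: 0.307 − 0.159 = +0.148.

+0.15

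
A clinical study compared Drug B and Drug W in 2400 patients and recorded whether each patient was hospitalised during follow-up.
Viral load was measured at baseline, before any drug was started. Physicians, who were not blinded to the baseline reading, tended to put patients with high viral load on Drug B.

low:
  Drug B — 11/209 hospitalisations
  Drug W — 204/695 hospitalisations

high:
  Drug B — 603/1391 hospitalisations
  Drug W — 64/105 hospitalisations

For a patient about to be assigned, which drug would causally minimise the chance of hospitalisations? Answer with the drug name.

Nothing the drug does changes viral load; the imbalance is an allocation artefact. With viral load also predicting the outcome, the pooled figure is confounded, and the within-stratum comparison is the causal one.
Within each level — low: 5.3% vs 29.4%; high: 43.4% vs 61.0% — Drug B is lower every time.

Drug B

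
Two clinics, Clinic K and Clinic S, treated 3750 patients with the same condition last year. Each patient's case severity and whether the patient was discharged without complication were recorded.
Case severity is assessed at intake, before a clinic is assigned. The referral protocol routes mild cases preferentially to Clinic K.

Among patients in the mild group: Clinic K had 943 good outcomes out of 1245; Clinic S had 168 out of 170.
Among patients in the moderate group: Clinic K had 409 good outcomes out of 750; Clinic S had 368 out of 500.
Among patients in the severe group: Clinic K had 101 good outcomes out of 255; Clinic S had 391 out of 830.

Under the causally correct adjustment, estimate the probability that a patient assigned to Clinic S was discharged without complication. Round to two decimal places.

0.75

Case severity satisfies the back-door criterion: it is not a descendant of the clinic, and it blocks the spurious path from clinic to outcome. Adjusting for it (i.e., using the within-case severity rates) gives the causal effect.
Standardising Clinic S to the population case severity mix: 0.377·168/170 + 0.333·368/500 + 0.289·391/830 = 0.755.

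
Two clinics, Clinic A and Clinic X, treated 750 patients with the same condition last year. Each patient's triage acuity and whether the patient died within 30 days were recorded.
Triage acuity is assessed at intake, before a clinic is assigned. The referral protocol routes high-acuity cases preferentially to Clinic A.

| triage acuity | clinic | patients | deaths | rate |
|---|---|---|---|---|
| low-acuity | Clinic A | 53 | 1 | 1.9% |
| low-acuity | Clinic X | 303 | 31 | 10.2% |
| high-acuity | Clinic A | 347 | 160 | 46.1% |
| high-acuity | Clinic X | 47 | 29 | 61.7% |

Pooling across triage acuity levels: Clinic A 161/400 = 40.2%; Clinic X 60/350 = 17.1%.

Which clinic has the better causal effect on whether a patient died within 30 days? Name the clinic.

Clinic A

The triage acuity-specific comparison favours Clinic A throughout, but the pooled figures favour Clinic X. The question is whether to condition on triage acuity.
Here triage acuity is a common cause — it drives both which clinic a case falls under and the outcome. The crude comparison mixes populations; the stratum-specific rates are the causally relevant ones.
Within each level — low-acuity: 1.9% vs 10.2%; high-acuity: 46.1% vs 61.7% — Clinic A is lower every time.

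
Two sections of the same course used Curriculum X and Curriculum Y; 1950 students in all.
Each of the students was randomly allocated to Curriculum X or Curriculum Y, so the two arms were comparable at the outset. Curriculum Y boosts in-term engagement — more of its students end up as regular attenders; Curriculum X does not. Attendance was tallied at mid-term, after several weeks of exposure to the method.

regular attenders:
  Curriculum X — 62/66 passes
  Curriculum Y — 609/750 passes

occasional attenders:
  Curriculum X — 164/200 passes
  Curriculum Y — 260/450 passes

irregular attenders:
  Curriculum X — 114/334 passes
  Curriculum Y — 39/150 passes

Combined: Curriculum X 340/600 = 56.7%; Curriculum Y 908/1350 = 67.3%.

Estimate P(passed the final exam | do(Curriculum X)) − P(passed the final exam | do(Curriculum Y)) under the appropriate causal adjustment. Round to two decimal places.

Curriculum X is higher inside every mid-term attendance stratum but Curriculum Y is higher in aggregate. Whether to stratify depends on how mid-term attendance relates to the teaching method.
Mid-term attendance here is a post-treatment variable shaped by the teaching method; conditioning on it would introduce bias rather than remove it. The overall comparison is the causal one.
The causal difference is the pooled difference: 0.567 − 0.673 = -0.106.

-0.11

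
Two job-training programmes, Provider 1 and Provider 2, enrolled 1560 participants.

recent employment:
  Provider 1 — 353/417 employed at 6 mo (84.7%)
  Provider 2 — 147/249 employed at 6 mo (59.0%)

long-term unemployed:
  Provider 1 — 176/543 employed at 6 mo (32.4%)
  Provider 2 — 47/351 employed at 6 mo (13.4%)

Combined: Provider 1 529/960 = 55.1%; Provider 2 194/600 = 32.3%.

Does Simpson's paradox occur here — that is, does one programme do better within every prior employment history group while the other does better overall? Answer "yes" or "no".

Within each prior employment history level (recent employment 84.7% vs 59.0%; long-term unemployed 32.4% vs 13.4%), Provider 1 has the higher rate every time. Pooled: 55.1% vs 32.3% — Provider 1 has the higher rate overall. They agree.

no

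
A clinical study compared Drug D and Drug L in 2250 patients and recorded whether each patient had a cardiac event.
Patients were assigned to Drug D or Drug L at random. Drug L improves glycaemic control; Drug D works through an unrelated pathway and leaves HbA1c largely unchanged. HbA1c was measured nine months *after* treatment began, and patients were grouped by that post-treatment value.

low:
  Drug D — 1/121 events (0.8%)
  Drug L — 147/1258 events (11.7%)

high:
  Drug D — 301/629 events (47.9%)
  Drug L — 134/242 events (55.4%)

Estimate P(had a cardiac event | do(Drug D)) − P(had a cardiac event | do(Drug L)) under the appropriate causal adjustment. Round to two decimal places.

+0.22

Drug D is lower inside every HbA1c stratum but Drug L is lower in aggregate. Whether to stratify depends on how HbA1c relates to the drug.
Because the drug influences HbA1c, HbA1c is a post-treatment mediator, not a confounder. Stratifying on it would bias the estimate; the causal effect is the crude pooled difference.
The causal difference is the pooled difference: 0.403 − 0.187 = +0.215.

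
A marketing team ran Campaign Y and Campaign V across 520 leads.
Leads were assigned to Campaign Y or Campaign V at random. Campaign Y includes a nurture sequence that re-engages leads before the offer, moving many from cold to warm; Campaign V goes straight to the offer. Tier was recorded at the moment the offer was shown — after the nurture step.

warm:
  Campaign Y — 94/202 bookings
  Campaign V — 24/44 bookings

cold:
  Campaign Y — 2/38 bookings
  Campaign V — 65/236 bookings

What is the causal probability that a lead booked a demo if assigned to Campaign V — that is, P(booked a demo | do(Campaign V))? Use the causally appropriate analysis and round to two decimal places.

The engagement tier-specific comparison favours Campaign V throughout, but the pooled figures favour Campaign Y. The question is whether to condition on engagement tier.
Stratifying would compare campaigns among leads the campaigns themselves sorted into engagement tier groups — a form of selection on an intermediate. The unconditioned pooled rates give the total causal effect.
So P(outcome | do(Campaign V)) is just the pooled rate for Campaign V: 89/280 = 0.318.

0.32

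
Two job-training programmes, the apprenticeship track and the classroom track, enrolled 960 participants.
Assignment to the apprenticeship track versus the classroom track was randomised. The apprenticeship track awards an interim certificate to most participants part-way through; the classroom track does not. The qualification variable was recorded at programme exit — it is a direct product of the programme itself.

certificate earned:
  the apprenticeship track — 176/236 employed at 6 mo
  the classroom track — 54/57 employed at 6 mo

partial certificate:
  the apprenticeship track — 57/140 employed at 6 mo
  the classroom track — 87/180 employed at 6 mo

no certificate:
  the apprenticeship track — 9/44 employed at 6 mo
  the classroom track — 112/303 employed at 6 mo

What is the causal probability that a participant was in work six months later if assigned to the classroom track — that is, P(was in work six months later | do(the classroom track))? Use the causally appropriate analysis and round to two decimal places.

Stratifying would compare programmes among participants the programmes themselves sorted into qualification attained during the programme groups — a form of selection on an intermediate. The unconditioned pooled rates give the total causal effect.
So P(outcome | do(the classroom track)) is just the pooled rate for the classroom track: 253/540 = 0.469.

0.47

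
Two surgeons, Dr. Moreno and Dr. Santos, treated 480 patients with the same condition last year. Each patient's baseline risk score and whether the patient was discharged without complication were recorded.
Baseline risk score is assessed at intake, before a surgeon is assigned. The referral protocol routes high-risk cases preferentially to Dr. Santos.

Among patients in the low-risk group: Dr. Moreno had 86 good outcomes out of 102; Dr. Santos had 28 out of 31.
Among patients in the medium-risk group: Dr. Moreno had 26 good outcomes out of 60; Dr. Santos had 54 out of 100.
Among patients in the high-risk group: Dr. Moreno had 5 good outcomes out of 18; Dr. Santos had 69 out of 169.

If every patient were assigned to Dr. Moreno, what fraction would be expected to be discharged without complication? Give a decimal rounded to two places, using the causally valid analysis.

The stratified and pooled comparisons disagree (Dr. Santos wins within each baseline risk score; Dr. Moreno wins overall), so the answer turns on the causal role of baseline risk score.
Baseline risk score is set before the surgeon has any effect — it is not caused by the surgeon — and it independently drives the outcome. That makes it a confounder, so the causal comparison is within baseline risk score levels.
Standardising Dr. Moreno to the population baseline risk score mix: 0.277·86/102 + 0.333·26/60 + 0.390·5/18 = 0.486.

0.49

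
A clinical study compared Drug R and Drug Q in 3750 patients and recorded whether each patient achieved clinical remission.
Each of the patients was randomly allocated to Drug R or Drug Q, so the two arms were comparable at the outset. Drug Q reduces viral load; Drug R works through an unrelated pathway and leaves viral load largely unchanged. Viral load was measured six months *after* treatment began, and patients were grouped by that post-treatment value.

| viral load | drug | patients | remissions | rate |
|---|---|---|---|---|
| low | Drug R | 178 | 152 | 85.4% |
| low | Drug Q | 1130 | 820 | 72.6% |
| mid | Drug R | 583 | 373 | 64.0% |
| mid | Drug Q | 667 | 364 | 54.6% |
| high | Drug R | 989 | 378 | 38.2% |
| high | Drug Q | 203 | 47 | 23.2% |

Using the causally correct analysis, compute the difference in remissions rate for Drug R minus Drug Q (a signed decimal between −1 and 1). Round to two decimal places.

-0.10

Drug R is higher inside every viral load stratum but Drug Q is higher in aggregate. Whether to stratify depends on how viral load relates to the drug.
The distribution of viral load is itself part of what the drug does — it is an intermediate outcome. Holding it fixed would remove that part of the effect; the total effect is the pooled difference.
The causal difference is the pooled difference: 0.516 − 0.616 = -0.100.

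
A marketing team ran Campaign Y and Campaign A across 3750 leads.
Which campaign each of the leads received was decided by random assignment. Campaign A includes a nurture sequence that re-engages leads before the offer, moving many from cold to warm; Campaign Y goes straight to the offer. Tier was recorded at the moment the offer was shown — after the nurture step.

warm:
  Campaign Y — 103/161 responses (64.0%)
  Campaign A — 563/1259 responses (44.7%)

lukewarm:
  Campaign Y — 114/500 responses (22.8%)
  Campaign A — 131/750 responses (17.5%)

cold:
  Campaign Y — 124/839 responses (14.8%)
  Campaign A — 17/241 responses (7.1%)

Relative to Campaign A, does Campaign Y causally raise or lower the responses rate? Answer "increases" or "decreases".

Stratifying would compare campaigns among leads the campaigns themselves sorted into engagement tier groups — a form of selection on an intermediate. The unconditioned pooled rates give the total causal effect.
Pooled: Campaign Y 22.7% vs Campaign A 31.6%; Campaign A is higher overall.

decreases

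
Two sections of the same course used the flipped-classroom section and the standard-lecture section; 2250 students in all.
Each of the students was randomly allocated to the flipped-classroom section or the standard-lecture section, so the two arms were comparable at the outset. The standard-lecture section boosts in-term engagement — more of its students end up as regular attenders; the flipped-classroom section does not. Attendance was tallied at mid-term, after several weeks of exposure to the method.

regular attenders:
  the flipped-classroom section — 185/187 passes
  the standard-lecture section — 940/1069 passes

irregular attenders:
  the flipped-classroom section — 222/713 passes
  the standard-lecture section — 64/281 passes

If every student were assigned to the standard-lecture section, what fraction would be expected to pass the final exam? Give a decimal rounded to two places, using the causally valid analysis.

The mid-term attendance-specific comparison favours the flipped-classroom section throughout, but the pooled figures favour the standard-lecture section. The question is whether to condition on mid-term attendance.
Stratifying would compare teaching methods among students the teaching methods themselves sorted into mid-term attendance groups — a form of selection on an intermediate. The unconditioned pooled rates give the total causal effect.
So P(outcome | do(the standard-lecture section)) is just the pooled rate for the standard-lecture section: 1004/1350 = 0.744.

0.74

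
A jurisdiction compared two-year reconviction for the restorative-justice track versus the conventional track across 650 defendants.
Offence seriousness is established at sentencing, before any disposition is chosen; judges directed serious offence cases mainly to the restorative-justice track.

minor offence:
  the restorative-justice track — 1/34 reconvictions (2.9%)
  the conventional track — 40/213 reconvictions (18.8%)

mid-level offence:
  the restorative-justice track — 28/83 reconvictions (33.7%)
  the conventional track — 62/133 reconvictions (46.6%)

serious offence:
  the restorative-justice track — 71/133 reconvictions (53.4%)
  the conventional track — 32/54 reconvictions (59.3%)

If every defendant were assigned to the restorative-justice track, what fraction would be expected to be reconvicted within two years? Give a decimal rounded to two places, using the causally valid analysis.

0.28

Since offence seriousness is a pre-existing factor (not a product of the disposition) and it affects the outcome on its own, it is a confounder. The stratified rates, not the pooled rate, identify the causal effect.
Standardising the restorative-justice track to the population offence seriousness mix: 0.380·1/34 + 0.332·28/83 + 0.288·71/133 = 0.277.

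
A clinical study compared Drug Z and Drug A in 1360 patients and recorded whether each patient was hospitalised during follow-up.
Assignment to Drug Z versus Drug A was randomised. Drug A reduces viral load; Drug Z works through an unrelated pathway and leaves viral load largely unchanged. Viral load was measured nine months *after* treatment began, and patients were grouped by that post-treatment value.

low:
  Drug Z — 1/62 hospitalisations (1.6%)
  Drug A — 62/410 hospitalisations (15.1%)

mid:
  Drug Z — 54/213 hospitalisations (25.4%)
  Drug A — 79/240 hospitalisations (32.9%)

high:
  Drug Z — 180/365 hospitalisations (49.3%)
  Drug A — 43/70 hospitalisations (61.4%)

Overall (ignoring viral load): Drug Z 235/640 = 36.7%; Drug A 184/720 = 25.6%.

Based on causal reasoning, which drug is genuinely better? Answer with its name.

Viral load lies on the pathway drug → viral load → outcome, so adjusting for it blocks the indirect effect. For the total causal effect of drug, use the unadjusted pooled rates.
Pooled: Drug Z 36.7% vs Drug A 25.6%; Drug A is lower overall.

Drug A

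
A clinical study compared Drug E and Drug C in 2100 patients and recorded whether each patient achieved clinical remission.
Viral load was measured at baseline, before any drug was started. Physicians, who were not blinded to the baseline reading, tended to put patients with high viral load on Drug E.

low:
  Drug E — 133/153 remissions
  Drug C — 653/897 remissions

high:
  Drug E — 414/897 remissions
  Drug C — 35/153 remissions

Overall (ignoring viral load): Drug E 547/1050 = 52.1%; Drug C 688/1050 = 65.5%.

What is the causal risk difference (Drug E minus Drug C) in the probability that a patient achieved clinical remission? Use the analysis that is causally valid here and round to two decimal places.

The viral load-specific comparison favours Drug E throughout, but the pooled figures favour Drug C. The question is whether to condition on viral load.
Viral load differs across drugs for reasons unrelated to any effect of the drug itself, and it separately predicts the outcome — a classic confounder. We must compare within viral load levels.
Adjusting over the population distribution of viral load: 0.500·(0.869−0.728) + 0.500·(0.462−0.229) = +0.187.

+0.19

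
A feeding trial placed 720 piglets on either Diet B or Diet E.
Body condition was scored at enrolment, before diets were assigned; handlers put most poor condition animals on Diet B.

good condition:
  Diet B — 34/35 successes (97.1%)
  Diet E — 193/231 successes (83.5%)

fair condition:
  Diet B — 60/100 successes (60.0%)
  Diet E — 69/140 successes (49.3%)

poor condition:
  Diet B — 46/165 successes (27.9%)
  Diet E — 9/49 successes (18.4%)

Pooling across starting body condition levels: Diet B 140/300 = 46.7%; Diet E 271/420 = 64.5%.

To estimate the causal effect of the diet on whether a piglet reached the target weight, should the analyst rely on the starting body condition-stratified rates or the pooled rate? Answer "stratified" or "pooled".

The imbalance in starting body condition arose from how piglets were allocated, not from anything the diet did; and starting body condition independently affects the outcome. The pooled gap is confounded — condition on starting body condition.
Within each level — good condition: 97.1% vs 83.5%; fair condition: 60.0% vs 49.3%; poor condition: 27.9% vs 18.4% — Diet B is higher every time.

stratified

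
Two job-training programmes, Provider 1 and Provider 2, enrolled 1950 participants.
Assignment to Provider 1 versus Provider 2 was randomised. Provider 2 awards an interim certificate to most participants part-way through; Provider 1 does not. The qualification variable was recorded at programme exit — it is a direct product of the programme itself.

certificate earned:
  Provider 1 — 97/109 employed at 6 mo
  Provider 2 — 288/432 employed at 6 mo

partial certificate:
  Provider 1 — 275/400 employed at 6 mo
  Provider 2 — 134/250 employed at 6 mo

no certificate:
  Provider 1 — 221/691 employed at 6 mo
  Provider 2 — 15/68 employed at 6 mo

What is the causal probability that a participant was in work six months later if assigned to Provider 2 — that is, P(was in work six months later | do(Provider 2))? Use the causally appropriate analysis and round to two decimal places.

Within every qualification attained during the programme level Provider 1 has the higher rate, yet pooled Provider 2 does — Simpson's reversal.
Qualification attained during the programme here is a post-treatment variable shaped by the programme; conditioning on it would introduce bias rather than remove it. The overall comparison is the causal one.
So P(outcome | do(Provider 2)) is just the pooled rate for Provider 2: 437/750 = 0.583.

0.58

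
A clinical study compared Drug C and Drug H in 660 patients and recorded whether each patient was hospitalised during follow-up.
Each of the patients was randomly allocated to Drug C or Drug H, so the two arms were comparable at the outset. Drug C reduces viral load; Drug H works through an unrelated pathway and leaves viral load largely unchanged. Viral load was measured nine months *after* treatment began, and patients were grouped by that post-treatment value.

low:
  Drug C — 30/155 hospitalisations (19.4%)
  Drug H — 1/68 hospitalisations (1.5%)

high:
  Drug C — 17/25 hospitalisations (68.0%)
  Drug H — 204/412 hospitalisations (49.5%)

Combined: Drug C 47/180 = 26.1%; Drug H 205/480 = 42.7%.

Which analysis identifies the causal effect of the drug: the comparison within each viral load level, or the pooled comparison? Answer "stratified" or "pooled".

Viral load here is a post-treatment variable shaped by the drug; conditioning on it would introduce bias rather than remove it. The overall comparison is the causal one.
Pooled: Drug C 26.1% vs Drug H 42.7%; Drug C is lower overall.

pooled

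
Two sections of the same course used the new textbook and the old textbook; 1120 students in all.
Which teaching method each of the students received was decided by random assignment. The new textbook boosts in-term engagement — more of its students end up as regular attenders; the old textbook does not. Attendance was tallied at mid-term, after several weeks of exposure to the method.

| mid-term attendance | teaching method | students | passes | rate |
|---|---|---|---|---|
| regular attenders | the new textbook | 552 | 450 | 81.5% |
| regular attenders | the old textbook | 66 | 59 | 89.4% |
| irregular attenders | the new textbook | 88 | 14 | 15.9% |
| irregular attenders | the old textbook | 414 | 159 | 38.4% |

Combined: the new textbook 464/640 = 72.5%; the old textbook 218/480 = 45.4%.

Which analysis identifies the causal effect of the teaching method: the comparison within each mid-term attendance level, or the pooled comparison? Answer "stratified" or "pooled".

pooled

The mid-term attendance-specific comparison favours the old textbook throughout, but the pooled figures favour the new textbook. The question is whether to condition on mid-term attendance.
Mid-term attendance here is a post-treatment variable shaped by the teaching method; conditioning on it would introduce bias rather than remove it. The overall comparison is the causal one.
Pooled: the new textbook 72.5% vs the old textbook 45.4%; the new textbook is higher overall.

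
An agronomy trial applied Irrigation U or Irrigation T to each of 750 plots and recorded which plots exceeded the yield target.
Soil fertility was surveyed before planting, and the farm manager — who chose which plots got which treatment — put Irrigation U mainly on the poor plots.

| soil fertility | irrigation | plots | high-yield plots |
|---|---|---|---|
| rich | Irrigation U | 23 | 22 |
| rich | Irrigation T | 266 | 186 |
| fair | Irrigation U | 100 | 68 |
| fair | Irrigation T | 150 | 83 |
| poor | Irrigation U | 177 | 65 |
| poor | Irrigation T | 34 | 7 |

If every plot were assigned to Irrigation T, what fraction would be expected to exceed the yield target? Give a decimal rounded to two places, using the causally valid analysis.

0.51

Within every soil fertility level Irrigation U has the higher rate, yet pooled Irrigation T does — Simpson's reversal.
Nothing the irrigation does changes soil fertility; the imbalance is an allocation artefact. With soil fertility also predicting the outcome, the pooled figure is confounded, and the within-stratum comparison is the causal one.
Standardising Irrigation T to the population soil fertility mix: 0.385·186/266 + 0.333·83/150 + 0.281·7/34 = 0.512.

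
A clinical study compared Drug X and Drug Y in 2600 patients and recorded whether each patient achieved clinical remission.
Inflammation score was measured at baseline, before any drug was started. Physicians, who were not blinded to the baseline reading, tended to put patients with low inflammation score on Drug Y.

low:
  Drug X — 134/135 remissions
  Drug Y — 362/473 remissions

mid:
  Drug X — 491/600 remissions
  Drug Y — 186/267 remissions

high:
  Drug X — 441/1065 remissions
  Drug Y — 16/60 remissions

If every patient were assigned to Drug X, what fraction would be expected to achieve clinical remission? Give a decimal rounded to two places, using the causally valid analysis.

The inflammation score-specific comparison favours Drug X throughout, but the pooled figures favour Drug Y. The question is whether to condition on inflammation score.
Inflammation score is set before the drug has any effect — it is not caused by the drug — and it independently drives the outcome. That makes it a confounder, so the causal comparison is within inflammation score levels.
Standardising Drug X to the population inflammation score mix: 0.234·134/135 + 0.333·491/600 + 0.433·441/1065 = 0.684.

0.68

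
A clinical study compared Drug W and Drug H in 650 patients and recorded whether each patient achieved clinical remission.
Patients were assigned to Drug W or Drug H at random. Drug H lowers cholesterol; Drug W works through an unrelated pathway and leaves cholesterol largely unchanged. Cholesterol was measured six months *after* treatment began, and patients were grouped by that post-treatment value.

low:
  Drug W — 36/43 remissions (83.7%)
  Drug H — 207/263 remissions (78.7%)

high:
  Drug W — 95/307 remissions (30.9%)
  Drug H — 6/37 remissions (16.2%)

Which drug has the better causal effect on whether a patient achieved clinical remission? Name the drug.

Drug H

Stratifying would compare drugs among patients the drugs themselves sorted into cholesterol groups — a form of selection on an intermediate. The unconditioned pooled rates give the total causal effect.
Pooled: Drug W 37.4% vs Drug H 71.0%; Drug H is higher overall.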